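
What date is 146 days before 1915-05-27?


Start: 1915-05-27, subtract 146 days
Back 27 days from May 27 reaches April 30, 1915 -> 119 left
April 1915 has 30 days -> back to March 31, 1915 -> 89 left
March 1915 has 31 days -> back to February 28, 1915 -> 58 left
February 1915 has 28 days -> back to January 31, 1915 -> 30 left
January 1915: 31 - 30 = 1 -> lands on January 1

Result: 1915-01-01


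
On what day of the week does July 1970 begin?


Target: July 1, 1970
Anchor: Jan 1, 1970. With p = 1970 - 1 = 1969: (p + p//4 - p//100 + p//400) mod 7 = (1969 + 492 - 19 + 4) mod 7 = 2446 mod 7 = 3 -> Thursday (Mon=0 ... Sun=6)
Days before July (Jan-Jun): 181 days
Weekday index = (3 + 181) mod 7 = 2

Wednesday


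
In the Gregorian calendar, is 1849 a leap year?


Gregorian leap year rule: divisible by 4, but not by 100, unless also by 400.
1849 is not divisible by 4 -> not a leap year

No


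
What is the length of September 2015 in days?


September 2015

30 days


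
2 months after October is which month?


October is month 10
10 + 2 = 12

December


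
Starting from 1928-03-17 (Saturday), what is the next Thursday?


Current: Saturday
Target: Thursday
Days ahead: 5

Next Thursday: 1928-03-22


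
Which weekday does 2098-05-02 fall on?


Date: May 2, 2098
Anchor: Jan 1, 2098. With p = 2098 - 1 = 2097: (p + p//4 - p//100 + p//400) mod 7 = (2097 + 524 - 20 + 5) mod 7 = 2606 mod 7 = 2 -> Wednesday (Mon=0 ... Sun=6)
Days before May (Jan-Apr): 120; offset = 120 + 2 - 1 = 121
Weekday index = (2 + 121) mod 7 = 4

Day of the week: Friday


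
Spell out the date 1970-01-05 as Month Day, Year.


ISO 1970-01-05 parses as year=1970, month=01, day=05
Month 1 -> January

January 5, 1970


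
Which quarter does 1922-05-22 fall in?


Month: May (month 5)
Q1: Jan-Mar, Q2: Apr-Jun, Q3: Jul-Sep, Q4: Oct-Dec

Q2


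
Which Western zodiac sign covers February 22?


Date: February 22
Conventional tropical zodiac dates: Pisces from February 19 onward; Aries starts March 21
February 22 falls within the Pisces range

Pisces


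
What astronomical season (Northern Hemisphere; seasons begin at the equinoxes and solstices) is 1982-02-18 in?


Date: February 18
Astronomical Winter (approx.; exact equinox/solstice day varies by year): December 21 to March 19
February 18 falls within the Winter window

Winter


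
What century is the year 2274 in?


Century = (year - 1) // 100 + 1
= (2274 - 1) // 100 + 1
= 2273 // 100 + 1
= 22 + 1

23rd century


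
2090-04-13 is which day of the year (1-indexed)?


Date: April 13, 2090
Days in months 1 through 3: 90
Plus 13 days in April

Day of year: 103


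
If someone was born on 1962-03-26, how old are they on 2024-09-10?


Birth: 1962-03-26
Reference: 2024-09-10
Year difference: 2024 - 1962 = 62

62 years old


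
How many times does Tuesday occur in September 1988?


September 1988 has 30 days
Anchor: Jan 1, 1988. With p = 1988 - 1 = 1987: (p + p//4 - p//100 + p//400) mod 7 = (1987 + 496 - 19 + 4) mod 7 = 2468 mod 7 = 4 -> Friday (Mon=0 ... Sun=6)
Days before September (Jan-Aug): 244; September 1 index = (4 + 244) mod 7 = 3 -> Thursday
First Tuesday is September 6
Tuesdays: 6, 13, 20, 27

4 Tuesdays


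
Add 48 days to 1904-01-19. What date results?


Start: 1904-01-19, add 48 days
January 1904 has 31 days: 31 - 19 = 12 days to January 31 -> 36 left
February 1904 has 29 days -> 7 left
March 1904: 7 <= 31 -> lands on March 7

Result: 1904-03-07


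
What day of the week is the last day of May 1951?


May 1951 has 31 days
Anchor: Jan 1, 1951. With p = 1951 - 1 = 1950: (p + p//4 - p//100 + p//400) mod 7 = (1950 + 487 - 19 + 4) mod 7 = 2422 mod 7 = 0 -> Monday (Mon=0 ... Sun=6)
Days before May (Jan-Apr): 120; May 1 index = (0 + 120) mod 7 = 1 -> Tuesday
Last day offset: 31 - 1 = 30 days
Weekday index = (1 + 30) mod 7 = 3

Thursday, May 31


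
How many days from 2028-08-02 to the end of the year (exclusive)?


Day of year: 215 of 366
Remaining = 366 - 215

151 days


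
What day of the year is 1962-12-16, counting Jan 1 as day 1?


Date: December 16, 1962
Days in months 1 through 11: 334
Plus 16 days in December

Day of year: 350


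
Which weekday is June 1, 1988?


Target: June 1, 1988
Anchor: Jan 1, 1988. With p = 1988 - 1 = 1987: (p + p//4 - p//100 + p//400) mod 7 = (1987 + 496 - 19 + 4) mod 7 = 2468 mod 7 = 4 -> Friday (Mon=0 ... Sun=6)
Days before June (Jan-May): 152 days
Weekday index = (4 + 152) mod 7 = 2

Wednesday


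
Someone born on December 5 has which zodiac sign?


Date: December 5
Conventional tropical zodiac dates: Sagittarius from November 22 onward; Capricorn starts December 22
December 5 falls within the Sagittarius range

Sagittarius


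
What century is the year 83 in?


Century = (year - 1) // 100 + 1
= (83 - 1) // 100 + 1
= 82 // 100 + 1
= 0 + 1

1st century


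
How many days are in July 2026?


July 2026

31 days


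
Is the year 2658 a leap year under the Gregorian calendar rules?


Gregorian leap year rule: divisible by 4, but not by 100, unless also by 400.
2658 is not divisible by 4 -> not a leap year

No


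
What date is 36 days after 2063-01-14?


Start: 2063-01-14, add 36 days
January 2063 has 31 days: 31 - 14 = 17 days to January 31 -> 19 left
February 2063: 19 <= 28 -> lands on February 19

Result: 2063-02-19


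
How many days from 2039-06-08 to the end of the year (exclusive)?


Day of year: 159 of 365
Remaining = 365 - 159

206 days


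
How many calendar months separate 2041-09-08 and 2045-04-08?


From September 2041 to April 2045
4 years * 12 = 48 months, minus 5 months = 43

43 months


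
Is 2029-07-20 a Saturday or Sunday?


Anchor: Jan 1, 2029. With p = 2029 - 1 = 2028: (p + p//4 - p//100 + p//400) mod 7 = (2028 + 507 - 20 + 5) mod 7 = 2520 mod 7 = 0 -> Monday (Mon=0 ... Sun=6)
Day of year: 201; offset = 200
Weekday index = (0 + 200) mod 7 = 4 -> Friday
Weekend days: Saturday, Sunday

No


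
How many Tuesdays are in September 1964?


September 1964 has 30 days
Anchor: Jan 1, 1964. With p = 1964 - 1 = 1963: (p + p//4 - p//100 + p//400) mod 7 = (1963 + 490 - 19 + 4) mod 7 = 2438 mod 7 = 2 -> Wednesday (Mon=0 ... Sun=6)
Days before September (Jan-Aug): 244; September 1 index = (2 + 244) mod 7 = 1 -> Tuesday
First Tuesday is September 1
Tuesdays: 1, 8, 15, 22, 29

5 Tuesdays


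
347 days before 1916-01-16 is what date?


Start: 1916-01-16, subtract 347 days
Back 16 days from January 16 reaches December 31, 1915 -> 331 left
December 1915 has 31 days -> back to November 30, 1915 -> 300 left
November 1915 has 30 days -> back to October 31, 1915 -> 270 left
October 1915 has 31 days -> back to September 30, 1915 -> 239 left
September 1915 has 30 days -> back to August 31, 1915 -> 209 left
August 1915 has 31 days -> back to July 31, 1915 -> 178 left
July 1915 has 31 days -> back to June 30, 1915 -> 147 left
June 1915 has 30 days -> back to May 31, 1915 -> 117 left
May 1915 has 31 days -> back to April 30, 1915 -> 86 left
April 1915 has 30 days -> back to March 31, 1915 -> 56 left
March 1915 has 31 days -> back to February 28, 1915 -> 25 left
February 1915: 28 - 25 = 3 -> lands on February 3

Result: 1915-02-03


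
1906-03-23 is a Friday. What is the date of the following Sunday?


Current: Friday
Target: Sunday
Days ahead: 2

Next Sunday: 1906-03-25


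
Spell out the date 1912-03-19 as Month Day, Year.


ISO 1912-03-19 parses as year=1912, month=03, day=19
Month 3 -> March

March 19, 1912


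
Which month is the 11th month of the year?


Month 11 of 12

November


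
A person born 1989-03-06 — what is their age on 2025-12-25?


Birth: 1989-03-06
Reference: 2025-12-25
Year difference: 2025 - 1989 = 36

36 years old


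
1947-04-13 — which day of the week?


Date: April 13, 1947
Anchor: Jan 1, 1947. With p = 1947 - 1 = 1946: (p + p//4 - p//100 + p//400) mod 7 = (1946 + 486 - 19 + 4) mod 7 = 2417 mod 7 = 2 -> Wednesday (Mon=0 ... Sun=6)
Days before April (Jan-Mar): 90; offset = 90 + 13 - 1 = 102
Weekday index = (2 + 102) mod 7 = 6

Day of the week: Sunday


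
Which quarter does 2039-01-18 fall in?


Month: January (month 1)
Q1: Jan-Mar, Q2: Apr-Jun, Q3: Jul-Sep, Q4: Oct-Dec

Q1


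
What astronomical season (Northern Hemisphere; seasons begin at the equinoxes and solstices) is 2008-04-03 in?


Date: April 3
Astronomical Spring (approx.; exact equinox/solstice day varies by year): March 20 to June 20
April 3 falls within the Spring window

Spring


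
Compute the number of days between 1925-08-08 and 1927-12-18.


From 1925-08-08 to 1927-12-18
1925-08-08: days before August = 31 + 28 + 31 + 30 + 31 + 30 + 31 = 212 (1925 is not a leap year); day of year = 212 + 8 = 220
1927-12-18: days before December = 31 + 28 + 31 + 30 + 31 + 30 + 31 + 31 + 30 + 31 + 30 = 334 (1927 is not a leap year); day of year = 334 + 18 = 352
Rest of 1925: 365 - 220 = 145
Full years 1926 (365): 365
Total = 145 + 365 + 352 = 862

862 days


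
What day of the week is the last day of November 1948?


November 1948 has 30 days
Anchor: Jan 1, 1948. With p = 1948 - 1 = 1947: (p + p//4 - p//100 + p//400) mod 7 = (1947 + 486 - 19 + 4) mod 7 = 2418 mod 7 = 3 -> Thursday (Mon=0 ... Sun=6)
Days before November (Jan-Oct): 305; November 1 index = (3 + 305) mod 7 = 0 -> Monday
Last day offset: 30 - 1 = 29 days
Weekday index = (0 + 29) mod 7 = 1

Tuesday, November 30


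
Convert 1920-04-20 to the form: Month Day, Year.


ISO 1920-04-20 parses as year=1920, month=04, day=20
Month 4 -> April

April 20, 1920


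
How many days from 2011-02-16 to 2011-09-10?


From 2011-02-16 to 2011-09-10
2011-02-16: days before February = 31; day of year = 31 + 16 = 47
2011-09-10: days before September = 31 + 28 + 31 + 30 + 31 + 30 + 31 + 31 = 243 (2011 is not a leap year); day of year = 243 + 10 = 253
Same year: 253 - 47 = 206

206 days


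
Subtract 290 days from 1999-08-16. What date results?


Start: 1999-08-16, subtract 290 days
Back 16 days from August 16 reaches July 31, 1999 -> 274 left
July 1999 has 31 days -> back to June 30, 1999 -> 243 left
June 1999 has 30 days -> back to May 31, 1999 -> 213 left
May 1999 has 31 days -> back to April 30, 1999 -> 182 left
April 1999 has 30 days -> back to March 31, 1999 -> 152 left
March 1999 has 31 days -> back to February 28, 1999 -> 121 left
February 1999 has 28 days -> back to January 31, 1999 -> 93 left
January 1999 has 31 days -> back to December 31, 1998 -> 62 left
December 1998 has 31 days -> back to November 30, 1998 -> 31 left
November 1998 has 30 days -> back to October 31, 1998 -> 1 left
October 1998: 31 - 1 = 30 -> lands on October 30

Result: 1998-10-30


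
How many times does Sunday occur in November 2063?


November 2063 has 30 days
Anchor: Jan 1, 2063. With p = 2063 - 1 = 2062: (p + p//4 - p//100 + p//400) mod 7 = (2062 + 515 - 20 + 5) mod 7 = 2562 mod 7 = 0 -> Monday (Mon=0 ... Sun=6)
Days before November (Jan-Oct): 304; November 1 index = (0 + 304) mod 7 = 3 -> Thursday
First Sunday is November 4
Sundays: 4, 11, 18, 25

4 Sundays


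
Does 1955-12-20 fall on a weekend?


Anchor: Jan 1, 1955. With p = 1955 - 1 = 1954: (p + p//4 - p//100 + p//400) mod 7 = (1954 + 488 - 19 + 4) mod 7 = 2427 mod 7 = 5 -> Saturday (Mon=0 ... Sun=6)
Day of year: 354; offset = 353
Weekday index = (5 + 353) mod 7 = 1 -> Tuesday
Weekend days: Saturday, Sunday

No


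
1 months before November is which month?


November is month 11
11 - 1 = 10

October


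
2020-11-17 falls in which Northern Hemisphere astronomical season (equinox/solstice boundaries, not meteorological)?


Date: November 17
Astronomical Autumn (approx.; exact equinox/solstice day varies by year): September 22 to December 20
November 17 falls within the Autumn window

Autumn


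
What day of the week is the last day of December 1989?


December 1989 has 31 days
Anchor: Jan 1, 1989. With p = 1989 - 1 = 1988: (p + p//4 - p//100 + p//400) mod 7 = (1988 + 497 - 19 + 4) mod 7 = 2470 mod 7 = 6 -> Sunday (Mon=0 ... Sun=6)
Days before December (Jan-Nov): 334; December 1 index = (6 + 334) mod 7 = 4 -> Friday
Last day offset: 31 - 1 = 30 days
Weekday index = (4 + 30) mod 7 = 6

Sunday, December 31


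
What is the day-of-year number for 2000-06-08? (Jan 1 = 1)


Date: June 8, 2000
Days in months 1 through 5: 152
Plus 8 days in June

Day of year: 160


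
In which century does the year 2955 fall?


Century = (year - 1) // 100 + 1
= (2955 - 1) // 100 + 1
= 2954 // 100 + 1
= 29 + 1

30th century


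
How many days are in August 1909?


August 1909

31 days


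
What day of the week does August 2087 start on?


Target: August 1, 2087
Anchor: Jan 1, 2087. With p = 2087 - 1 = 2086: (p + p//4 - p//100 + p//400) mod 7 = (2086 + 521 - 20 + 5) mod 7 = 2592 mod 7 = 2 -> Wednesday (Mon=0 ... Sun=6)
Days before August (Jan-Jul): 212 days
Weekday index = (2 + 212) mod 7 = 4

Friday


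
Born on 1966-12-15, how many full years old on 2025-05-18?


Birth: 1966-12-15
Reference: 2025-05-18
Year difference: 2025 - 1966 = 59
Birthday not yet reached in 2025, subtract 1

58 years old


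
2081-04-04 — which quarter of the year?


Month: April (month 4)
Q1: Jan-Mar, Q2: Apr-Jun, Q3: Jul-Sep, Q4: Oct-Dec

Q2


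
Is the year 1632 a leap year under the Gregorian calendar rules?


Gregorian leap year rule: divisible by 4, but not by 100, unless also by 400.
1632 is divisible by 4 but not 100 -> leap year

Yes


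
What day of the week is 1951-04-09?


Date: April 9, 1951
Anchor: Jan 1, 1951. With p = 1951 - 1 = 1950: (p + p//4 - p//100 + p//400) mod 7 = (1950 + 487 - 19 + 4) mod 7 = 2422 mod 7 = 0 -> Monday (Mon=0 ... Sun=6)
Days before April (Jan-Mar): 90; offset = 90 + 9 - 1 = 98
Weekday index = (0 + 98) mod 7 = 0

Day of the week: Monday


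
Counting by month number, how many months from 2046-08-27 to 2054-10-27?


From August 2046 to October 2054
8 years * 12 = 96 months, plus 2 months = 98

98 months


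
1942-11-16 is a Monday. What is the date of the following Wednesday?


Current: Monday
Target: Wednesday
Days ahead: 2

Next Wednesday: 1942-11-18


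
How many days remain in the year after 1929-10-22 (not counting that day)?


Day of year: 295 of 365
Remaining = 365 - 295

70 days


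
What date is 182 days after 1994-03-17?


Start: 1994-03-17, add 182 days
March 1994 has 31 days: 31 - 17 = 14 days to March 31 -> 168 left
April 1994 has 30 days -> 138 left
May 1994 has 31 days -> 107 left
June 1994 has 30 days -> 77 left
July 1994 has 31 days -> 46 left
August 1994 has 31 days -> 15 left
September 1994: 15 <= 30 -> lands on September 15

Result: 1994-09-15


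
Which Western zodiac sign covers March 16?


Date: March 16
Conventional tropical zodiac dates: Pisces from February 19 onward; Aries starts March 21
March 16 falls within the Pisces range

Pisces


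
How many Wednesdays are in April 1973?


April 1973 has 30 days
Anchor: Jan 1, 1973. With p = 1973 - 1 = 1972: (p + p//4 - p//100 + p//400) mod 7 = (1972 + 493 - 19 + 4) mod 7 = 2450 mod 7 = 0 -> Monday (Mon=0 ... Sun=6)
Days before April (Jan-Mar): 90; April 1 index = (0 + 90) mod 7 = 6 -> Sunday
First Wednesday is April 4
Wednesdays: 4, 11, 18, 25

4 Wednesdays


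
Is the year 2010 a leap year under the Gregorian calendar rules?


Gregorian leap year rule: divisible by 4, but not by 100, unless also by 400.
2010 is not divisible by 4 -> not a leap year

No


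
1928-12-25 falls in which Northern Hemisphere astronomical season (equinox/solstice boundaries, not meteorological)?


Date: December 25
Astronomical Winter (approx.; exact equinox/solstice day varies by year): December 21 to March 19
December 25 falls within the Winter window

Winter


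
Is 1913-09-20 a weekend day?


Anchor: Jan 1, 1913. With p = 1913 - 1 = 1912: (p + p//4 - p//100 + p//400) mod 7 = (1912 + 478 - 19 + 4) mod 7 = 2375 mod 7 = 2 -> Wednesday (Mon=0 ... Sun=6)
Day of year: 263; offset = 262
Weekday index = (2 + 262) mod 7 = 5 -> Saturday
Weekend days: Saturday, Sunday

Yes


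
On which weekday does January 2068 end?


January 2068 has 31 days
Anchor: Jan 1, 2068. With p = 2068 - 1 = 2067: (p + p//4 - p//100 + p//400) mod 7 = (2067 + 516 - 20 + 5) mod 7 = 2568 mod 7 = 6 -> Sunday (Mon=0 ... Sun=6)
January 1 is the anchor itself -> Sunday
Last day offset: 31 - 1 = 30 days
Weekday index = (6 + 30) mod 7 = 1

Tuesday, January 31


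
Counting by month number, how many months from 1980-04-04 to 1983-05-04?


From April 1980 to May 1983
3 years * 12 = 36 months, plus 1 month = 37

37 months


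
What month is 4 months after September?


September is month 9
9 + 4 = 13; wrap: 13 - 12 = 1

January


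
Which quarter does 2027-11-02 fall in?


Month: November (month 11)
Q1: Jan-Mar, Q2: Apr-Jun, Q3: Jul-Sep, Q4: Oct-Dec

Q4


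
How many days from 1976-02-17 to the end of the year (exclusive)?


Day of year: 48 of 366
Remaining = 366 - 48

318 days


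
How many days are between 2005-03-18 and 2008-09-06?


From 2005-03-18 to 2008-09-06
2005-03-18: days before March = 31 + 28 = 59 (2005 is not a leap year); day of year = 59 + 18 = 77
2008-09-06: days before September = 31 + 29 + 31 + 30 + 31 + 30 + 31 + 31 = 244 (2008 is a leap year); day of year = 244 + 6 = 250
Rest of 2005: 365 - 77 = 288
Full years 2006 (365), 2007 (365): 730
Total = 288 + 730 + 250 = 1268

1268 days


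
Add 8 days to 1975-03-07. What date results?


Start: 1975-03-07, add 8 days
March 1975 has 31 days; 7 + 8 = 15 stays within March

Result: 1975-03-15


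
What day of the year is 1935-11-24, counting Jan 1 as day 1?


Date: November 24, 1935
Days in months 1 through 10: 304
Plus 24 days in November

Day of year: 328


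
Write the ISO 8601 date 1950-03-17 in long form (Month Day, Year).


ISO 1950-03-17 parses as year=1950, month=03, day=17
Month 3 -> March

March 17, 1950


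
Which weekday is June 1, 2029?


Target: June 1, 2029
Anchor: Jan 1, 2029. With p = 2029 - 1 = 2028: (p + p//4 - p//100 + p//400) mod 7 = (2028 + 507 - 20 + 5) mod 7 = 2520 mod 7 = 0 -> Monday (Mon=0 ... Sun=6)
Days before June (Jan-May): 151 days
Weekday index = (0 + 151) mod 7 = 4

Friday


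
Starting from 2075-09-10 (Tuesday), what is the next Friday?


Current: Tuesday
Target: Friday
Days ahead: 3

Next Friday: 2075-09-13


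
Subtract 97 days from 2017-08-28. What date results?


Start: 2017-08-28, subtract 97 days
Back 28 days from August 28 reaches July 31, 2017 -> 69 left
July 2017 has 31 days -> back to June 30, 2017 -> 38 left
June 2017 has 30 days -> back to May 31, 2017 -> 8 left
May 2017: 31 - 8 = 23 -> lands on May 23

Result: 2017-05-23


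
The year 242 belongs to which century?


Century = (year - 1) // 100 + 1
= (242 - 1) // 100 + 1
= 241 // 100 + 1
= 2 + 1

3rd century


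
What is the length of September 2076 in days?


September 2076

30 days


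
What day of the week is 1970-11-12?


Date: November 12, 1970
Anchor: Jan 1, 1970. With p = 1970 - 1 = 1969: (p + p//4 - p//100 + p//400) mod 7 = (1969 + 492 - 19 + 4) mod 7 = 2446 mod 7 = 3 -> Thursday (Mon=0 ... Sun=6)
Days before November (Jan-Oct): 304; offset = 304 + 12 - 1 = 315
Weekday index = (3 + 315) mod 7 = 3

Day of the week: Thursday


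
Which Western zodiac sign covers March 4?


Date: March 4
Conventional tropical zodiac dates: Pisces from February 19 onward; Aries starts March 21
March 4 falls within the Pisces range

Pisces


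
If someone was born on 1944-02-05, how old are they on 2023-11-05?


Birth: 1944-02-05
Reference: 2023-11-05
Year difference: 2023 - 1944 = 79

79 years old


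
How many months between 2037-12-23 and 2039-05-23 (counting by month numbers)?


From December 2037 to May 2039
2 years * 12 = 24 months, minus 7 months = 17

17 months


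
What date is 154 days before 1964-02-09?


Start: 1964-02-09, subtract 154 days
Back 9 days from February 9 reaches January 31, 1964 -> 145 left
January 1964 has 31 days -> back to December 31, 1963 -> 114 left
December 1963 has 31 days -> back to November 30, 1963 -> 83 left
November 1963 has 30 days -> back to October 31, 1963 -> 53 left
October 1963 has 31 days -> back to September 30, 1963 -> 22 left
September 1963: 30 - 22 = 8 -> lands on September 8

Result: 1963-09-08


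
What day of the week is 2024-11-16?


Date: November 16, 2024
Anchor: Jan 1, 2024. With p = 2024 - 1 = 2023: (p + p//4 - p//100 + p//400) mod 7 = (2023 + 505 - 20 + 5) mod 7 = 2513 mod 7 = 0 -> Monday (Mon=0 ... Sun=6)
Days before November (Jan-Oct): 305; offset = 305 + 16 - 1 = 320
Weekday index = (0 + 320) mod 7 = 5

Day of the week: Saturday


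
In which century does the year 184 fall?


Century = (year - 1) // 100 + 1
= (184 - 1) // 100 + 1
= 183 // 100 + 1
= 1 + 1

2nd century


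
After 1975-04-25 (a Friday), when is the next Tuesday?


Current: Friday
Target: Tuesday
Days ahead: 4

Next Tuesday: 1975-04-29


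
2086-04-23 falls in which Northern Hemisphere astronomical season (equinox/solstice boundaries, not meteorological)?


Date: April 23
Astronomical Spring (approx.; exact equinox/solstice day varies by year): March 20 to June 20
April 23 falls within the Spring window

Spring


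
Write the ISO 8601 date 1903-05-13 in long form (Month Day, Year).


ISO 1903-05-13 parses as year=1903, month=05, day=13
Month 5 -> May

May 13, 1903


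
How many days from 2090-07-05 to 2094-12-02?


From 2090-07-05 to 2094-12-02
2090-07-05: days before July = 31 + 28 + 31 + 30 + 31 + 30 = 181 (2090 is not a leap year); day of year = 181 + 5 = 186
2094-12-02: days before December = 31 + 28 + 31 + 30 + 31 + 30 + 31 + 31 + 30 + 31 + 30 = 334 (2094 is not a leap year); day of year = 334 + 2 = 336
Rest of 2090: 365 - 186 = 179
Full years 2091 (365), 2092 (366), 2093 (365): 1096
Total = 179 + 1096 + 336 = 1611

1611 days


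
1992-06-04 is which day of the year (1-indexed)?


Date: June 4, 1992
Days in months 1 through 5: 152
Plus 4 days in June

Day of year: 156


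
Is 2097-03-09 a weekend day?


Anchor: Jan 1, 2097. With p = 2097 - 1 = 2096: (p + p//4 - p//100 + p//400) mod 7 = (2096 + 524 - 20 + 5) mod 7 = 2605 mod 7 = 1 -> Tuesday (Mon=0 ... Sun=6)
Day of year: 68; offset = 67
Weekday index = (1 + 67) mod 7 = 5 -> Saturday
Weekend days: Saturday, Sunday

Yes


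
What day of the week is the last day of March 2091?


March 2091 has 31 days
Anchor: Jan 1, 2091. With p = 2091 - 1 = 2090: (p + p//4 - p//100 + p//400) mod 7 = (2090 + 522 - 20 + 5) mod 7 = 2597 mod 7 = 0 -> Monday (Mon=0 ... Sun=6)
Days before March (Jan-Feb): 59; March 1 index = (0 + 59) mod 7 = 3 -> Thursday
Last day offset: 31 - 1 = 30 days
Weekday index = (3 + 30) mod 7 = 5

Saturday, March 31


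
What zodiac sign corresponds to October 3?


Date: October 3
Conventional tropical zodiac dates: Libra from September 23 onward; Scorpio starts October 23
October 3 falls within the Libra range

Libra


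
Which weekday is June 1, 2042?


Target: June 1, 2042
Anchor: Jan 1, 2042. With p = 2042 - 1 = 2041: (p + p//4 - p//100 + p//400) mod 7 = (2041 + 510 - 20 + 5) mod 7 = 2536 mod 7 = 2 -> Wednesday (Mon=0 ... Sun=6)
Days before June (Jan-May): 151 days
Weekday index = (2 + 151) mod 7 = 6

Sunday


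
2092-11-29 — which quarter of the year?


Month: November (month 11)
Q1: Jan-Mar, Q2: Apr-Jun, Q3: Jul-Sep, Q4: Oct-Dec

Q4


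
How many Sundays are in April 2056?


April 2056 has 30 days
Anchor: Jan 1, 2056. With p = 2056 - 1 = 2055: (p + p//4 - p//100 + p//400) mod 7 = (2055 + 513 - 20 + 5) mod 7 = 2553 mod 7 = 5 -> Saturday (Mon=0 ... Sun=6)
Days before April (Jan-Mar): 91; April 1 index = (5 + 91) mod 7 = 5 -> Saturday
First Sunday is April 2
Sundays: 2, 9, 16, 23, 30

5 Sundays


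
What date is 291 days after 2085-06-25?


Start: 2085-06-25, add 291 days
June 2085 has 30 days: 30 - 25 = 5 days to June 30 -> 286 left
July 2085 has 31 days -> 255 left
August 2085 has 31 days -> 224 left
September 2085 has 30 days -> 194 left
October 2085 has 31 days -> 163 left
November 2085 has 30 days -> 133 left
December 2085 has 31 days -> 102 left
January 2086 has 31 days -> 71 left
February 2086 has 28 days -> 43 left
March 2086 has 31 days -> 12 left
April 2086: 12 <= 30 -> lands on April 12

Result: 2086-04-12


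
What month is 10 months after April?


April is month 4
4 + 10 = 14; wrap: 14 - 12 = 2

February


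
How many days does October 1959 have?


October 1959

31 days


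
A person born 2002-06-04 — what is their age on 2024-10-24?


Birth: 2002-06-04
Reference: 2024-10-24
Year difference: 2024 - 2002 = 22

22 years old


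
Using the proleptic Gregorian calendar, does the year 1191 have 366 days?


Gregorian leap year rule: divisible by 4, but not by 100, unless also by 400.
1191 is not divisible by 4 -> not a leap year

No


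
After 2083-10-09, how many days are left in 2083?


Day of year: 282 of 365
Remaining = 365 - 282

83 days


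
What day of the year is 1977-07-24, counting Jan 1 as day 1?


Date: July 24, 1977
Days in months 1 through 6: 181
Plus 24 days in July

Day of year: 205


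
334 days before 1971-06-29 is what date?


Start: 1971-06-29, subtract 334 days
Back 29 days from June 29 reaches May 31, 1971 -> 305 left
May 1971 has 31 days -> back to April 30, 1971 -> 274 left
April 1971 has 30 days -> back to March 31, 1971 -> 244 left
March 1971 has 31 days -> back to February 28, 1971 -> 213 left
February 1971 has 28 days -> back to January 31, 1971 -> 185 left
January 1971 has 31 days -> back to December 31, 1970 -> 154 left
December 1970 has 31 days -> back to November 30, 1970 -> 123 left
November 1970 has 30 days -> back to October 31, 1970 -> 93 left
October 1970 has 31 days -> back to September 30, 1970 -> 62 left
September 1970 has 30 days -> back to August 31, 1970 -> 32 left
August 1970 has 31 days -> back to July 31, 1970 -> 1 left
July 1970: 31 - 1 = 30 -> lands on July 30

Result: 1970-07-30


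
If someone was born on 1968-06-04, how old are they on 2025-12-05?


Birth: 1968-06-04
Reference: 2025-12-05
Year difference: 2025 - 1968 = 57

57 years old


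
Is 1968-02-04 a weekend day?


Anchor: Jan 1, 1968. With p = 1968 - 1 = 1967: (p + p//4 - p//100 + p//400) mod 7 = (1967 + 491 - 19 + 4) mod 7 = 2443 mod 7 = 0 -> Monday (Mon=0 ... Sun=6)
Day of year: 35; offset = 34
Weekday index = (0 + 34) mod 7 = 6 -> Sunday
Weekend days: Saturday, Sunday

Yes


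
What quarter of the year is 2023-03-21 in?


Month: March (month 3)
Q1: Jan-Mar, Q2: Apr-Jun, Q3: Jul-Sep, Q4: Oct-Dec

Q1


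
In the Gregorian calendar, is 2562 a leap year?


Gregorian leap year rule: divisible by 4, but not by 100, unless also by 400.
2562 is not divisible by 4 -> not a leap year

No


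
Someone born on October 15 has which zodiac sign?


Date: October 15
Conventional tropical zodiac dates: Libra from September 23 onward; Scorpio starts October 23
October 15 falls within the Libra range

Libra


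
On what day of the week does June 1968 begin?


Target: June 1, 1968
Anchor: Jan 1, 1968. With p = 1968 - 1 = 1967: (p + p//4 - p//100 + p//400) mod 7 = (1967 + 491 - 19 + 4) mod 7 = 2443 mod 7 = 0 -> Monday (Mon=0 ... Sun=6)
Days before June (Jan-May): 152 days
Weekday index = (0 + 152) mod 7 = 5

Saturday


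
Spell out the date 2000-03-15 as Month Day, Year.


ISO 2000-03-15 parses as year=2000, month=03, day=15
Month 3 -> March

March 15, 2000


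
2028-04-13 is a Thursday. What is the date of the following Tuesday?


Current: Thursday
Target: Tuesday
Days ahead: 5

Next Tuesday: 2028-04-18


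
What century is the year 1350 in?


Century = (year - 1) // 100 + 1
= (1350 - 1) // 100 + 1
= 1349 // 100 + 1
= 13 + 1

14th century


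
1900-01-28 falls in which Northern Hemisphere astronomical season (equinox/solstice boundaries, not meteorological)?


Date: January 28
Astronomical Winter (approx.; exact equinox/solstice day varies by year): December 21 to March 19
January 28 falls within the Winter window

Winter


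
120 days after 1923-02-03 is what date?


Start: 1923-02-03, add 120 days
February 1923 has 28 days: 28 - 3 = 25 days to February 28 -> 95 left
March 1923 has 31 days -> 64 left
April 1923 has 30 days -> 34 left
May 1923 has 31 days -> 3 left
June 1923: 3 <= 30 -> lands on June 3

Result: 1923-06-03


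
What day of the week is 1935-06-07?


Date: June 7, 1935
Anchor: Jan 1, 1935. With p = 1935 - 1 = 1934: (p + p//4 - p//100 + p//400) mod 7 = (1934 + 483 - 19 + 4) mod 7 = 2402 mod 7 = 1 -> Tuesday (Mon=0 ... Sun=6)
Days before June (Jan-May): 151; offset = 151 + 7 - 1 = 157
Weekday index = (1 + 157) mod 7 = 4

Day of the week: Friday


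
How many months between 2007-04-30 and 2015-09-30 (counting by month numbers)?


From April 2007 to September 2015
8 years * 12 = 96 months, plus 5 months = 101

101 months


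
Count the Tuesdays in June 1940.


June 1940 has 30 days
Anchor: Jan 1, 1940. With p = 1940 - 1 = 1939: (p + p//4 - p//100 + p//400) mod 7 = (1939 + 484 - 19 + 4) mod 7 = 2408 mod 7 = 0 -> Monday (Mon=0 ... Sun=6)
Days before June (Jan-May): 152; June 1 index = (0 + 152) mod 7 = 5 -> Saturday
First Tuesday is June 4
Tuesdays: 4, 11, 18, 25

4 Tuesdays


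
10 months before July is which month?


July is month 7
7 - 10 = -3; wrap: -3 + 12 = 9

September


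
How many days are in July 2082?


July 2082

31 days


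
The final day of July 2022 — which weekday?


July 2022 has 31 days
Anchor: Jan 1, 2022. With p = 2022 - 1 = 2021: (p + p//4 - p//100 + p//400) mod 7 = (2021 + 505 - 20 + 5) mod 7 = 2511 mod 7 = 5 -> Saturday (Mon=0 ... Sun=6)
Days before July (Jan-Jun): 181; July 1 index = (5 + 181) mod 7 = 4 -> Friday
Last day offset: 31 - 1 = 30 days
Weekday index = (4 + 30) mod 7 = 6

Sunday, July 31


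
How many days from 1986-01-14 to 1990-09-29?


From 1986-01-14 to 1990-09-29
1986-01-14: day of year = 14
1990-09-29: days before September = 31 + 28 + 31 + 30 + 31 + 30 + 31 + 31 = 243 (1990 is not a leap year); day of year = 243 + 29 = 272
Rest of 1986: 365 - 14 = 351
Full years 1987 (365), 1988 (366), 1989 (365): 1096
Total = 351 + 1096 + 272 = 1719

1719 days


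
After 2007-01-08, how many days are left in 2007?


Day of year: 8 of 365
Remaining = 365 - 8

357 days


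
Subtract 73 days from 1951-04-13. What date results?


Start: 1951-04-13, subtract 73 days
Back 13 days from April 13 reaches March 31, 1951 -> 60 left
March 1951 has 31 days -> back to February 28, 1951 -> 29 left
February 1951 has 28 days -> back to January 31, 1951 -> 1 left
January 1951: 31 - 1 = 30 -> lands on January 30

Result: 1951-01-30


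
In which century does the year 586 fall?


Century = (year - 1) // 100 + 1
= (586 - 1) // 100 + 1
= 585 // 100 + 1
= 5 + 1

6th century


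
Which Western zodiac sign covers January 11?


Date: January 11
Conventional tropical zodiac dates: Capricorn from December 22 onward; Aquarius starts January 20
January 11 falls within the Capricorn range

Capricorn


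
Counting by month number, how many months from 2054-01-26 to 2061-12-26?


From January 2054 to December 2061
7 years * 12 = 84 months, plus 11 months = 95

95 months


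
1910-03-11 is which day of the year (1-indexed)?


Date: March 11, 1910
Days in months 1 through 2: 59
Plus 11 days in March

Day of year: 70


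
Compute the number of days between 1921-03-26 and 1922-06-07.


From 1921-03-26 to 1922-06-07
1921-03-26: days before March = 31 + 28 = 59 (1921 is not a leap year); day of year = 59 + 26 = 85
1922-06-07: days before June = 31 + 28 + 31 + 30 + 31 = 151 (1922 is not a leap year); day of year = 151 + 7 = 158
Rest of 1921: 365 - 85 = 280
Total = 280 + 158 = 438

438 days


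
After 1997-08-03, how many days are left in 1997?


Day of year: 215 of 365
Remaining = 365 - 215

150 days


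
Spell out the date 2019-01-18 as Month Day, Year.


ISO 2019-01-18 parses as year=2019, month=01, day=18
Month 1 -> January

January 18, 2019


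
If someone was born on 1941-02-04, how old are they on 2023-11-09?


Birth: 1941-02-04
Reference: 2023-11-09
Year difference: 2023 - 1941 = 82

82 years old


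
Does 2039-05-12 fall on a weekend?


Anchor: Jan 1, 2039. With p = 2039 - 1 = 2038: (p + p//4 - p//100 + p//400) mod 7 = (2038 + 509 - 20 + 5) mod 7 = 2532 mod 7 = 5 -> Saturday (Mon=0 ... Sun=6)
Day of year: 132; offset = 131
Weekday index = (5 + 131) mod 7 = 3 -> Thursday
Weekend days: Saturday, Sunday

No


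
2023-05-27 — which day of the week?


Date: May 27, 2023
Anchor: Jan 1, 2023. With p = 2023 - 1 = 2022: (p + p//4 - p//100 + p//400) mod 7 = (2022 + 505 - 20 + 5) mod 7 = 2512 mod 7 = 6 -> Sunday (Mon=0 ... Sun=6)
Days before May (Jan-Apr): 120; offset = 120 + 27 - 1 = 146
Weekday index = (6 + 146) mod 7 = 5

Day of the week: Saturday


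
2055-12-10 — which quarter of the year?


Month: December (month 12)
Q1: Jan-Mar, Q2: Apr-Jun, Q3: Jul-Sep, Q4: Oct-Dec

Q4


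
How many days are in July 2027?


July 2027

31 days


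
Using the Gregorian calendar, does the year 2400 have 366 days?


Gregorian leap year rule: divisible by 4, but not by 100, unless also by 400.
2400 is divisible by 400 -> leap year

Yes


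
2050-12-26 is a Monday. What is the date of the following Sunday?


Current: Monday
Target: Sunday
Days ahead: 6

Next Sunday: 2051-01-01


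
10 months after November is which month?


November is month 11
11 + 10 = 21; wrap: 21 - 12 = 9

September


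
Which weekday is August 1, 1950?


Target: August 1, 1950
Anchor: Jan 1, 1950. With p = 1950 - 1 = 1949: (p + p//4 - p//100 + p//400) mod 7 = (1949 + 487 - 19 + 4) mod 7 = 2421 mod 7 = 6 -> Sunday (Mon=0 ... Sun=6)
Days before August (Jan-Jul): 212 days
Weekday index = (6 + 212) mod 7 = 1

Tuesday


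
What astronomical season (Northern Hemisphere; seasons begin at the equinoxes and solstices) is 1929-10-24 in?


Date: October 24
Astronomical Autumn (approx.; exact equinox/solstice day varies by year): September 22 to December 20
October 24 falls within the Autumn window

Autumn


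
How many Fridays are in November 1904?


November 1904 has 30 days
Anchor: Jan 1, 1904. With p = 1904 - 1 = 1903: (p + p//4 - p//100 + p//400) mod 7 = (1903 + 475 - 19 + 4) mod 7 = 2363 mod 7 = 4 -> Friday (Mon=0 ... Sun=6)
Days before November (Jan-Oct): 305; November 1 index = (4 + 305) mod 7 = 1 -> Tuesday
First Friday is November 4
Fridays: 4, 11, 18, 25

4 Fridays


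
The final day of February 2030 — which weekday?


February 2030 has 28 days
Anchor: Jan 1, 2030. With p = 2030 - 1 = 2029: (p + p//4 - p//100 + p//400) mod 7 = (2029 + 507 - 20 + 5) mod 7 = 2521 mod 7 = 1 -> Tuesday (Mon=0 ... Sun=6)
Days before February (Jan): 31; February 1 index = (1 + 31) mod 7 = 4 -> Friday
Last day offset: 28 - 1 = 27 days
Weekday index = (4 + 27) mod 7 = 3

Thursday, February 28


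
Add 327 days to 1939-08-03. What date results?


Start: 1939-08-03, add 327 days
August 1939 has 31 days: 31 - 3 = 28 days to August 31 -> 299 left
September 1939 has 30 days -> 269 left
October 1939 has 31 days -> 238 left
November 1939 has 30 days -> 208 left
December 1939 has 31 days -> 177 left
January 1940 has 31 days -> 146 left
February 1940 has 29 days -> 117 left
March 1940 has 31 days -> 86 left
April 1940 has 30 days -> 56 left
May 1940 has 31 days -> 25 left
June 1940: 25 <= 30 -> lands on June 25

Result: 1940-06-25


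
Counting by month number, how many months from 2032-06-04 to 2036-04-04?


From June 2032 to April 2036
4 years * 12 = 48 months, minus 2 months = 46

46 months


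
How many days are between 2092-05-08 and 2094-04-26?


From 2092-05-08 to 2094-04-26
2092-05-08: days before May = 31 + 29 + 31 + 30 = 121 (2092 is a leap year); day of year = 121 + 8 = 129
2094-04-26: days before April = 31 + 28 + 31 = 90 (2094 is not a leap year); day of year = 90 + 26 = 116
Rest of 2092: 366 - 129 = 237
Full years 2093 (365): 365
Total = 237 + 365 + 116 = 718

718 days


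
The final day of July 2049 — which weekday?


July 2049 has 31 days
Anchor: Jan 1, 2049. With p = 2049 - 1 = 2048: (p + p//4 - p//100 + p//400) mod 7 = (2048 + 512 - 20 + 5) mod 7 = 2545 mod 7 = 4 -> Friday (Mon=0 ... Sun=6)
Days before July (Jan-Jun): 181; July 1 index = (4 + 181) mod 7 = 3 -> Thursday
Last day offset: 31 - 1 = 30 days
Weekday index = (3 + 30) mod 7 = 5

Saturday, July 31


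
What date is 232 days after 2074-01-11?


Start: 2074-01-11, add 232 days
January 2074 has 31 days: 31 - 11 = 20 days to January 31 -> 212 left
February 2074 has 28 days -> 184 left
March 2074 has 31 days -> 153 left
April 2074 has 30 days -> 123 left
May 2074 has 31 days -> 92 left
June 2074 has 30 days -> 62 left
July 2074 has 31 days -> 31 left
August 2074: 31 <= 31 -> lands on August 31

Result: 2074-08-31


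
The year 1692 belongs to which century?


Century = (year - 1) // 100 + 1
= (1692 - 1) // 100 + 1
= 1691 // 100 + 1
= 16 + 1

17th century


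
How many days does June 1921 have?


June 1921

30 days


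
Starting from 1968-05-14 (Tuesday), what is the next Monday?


Current: Tuesday
Target: Monday
Days ahead: 6

Next Monday: 1968-05-20


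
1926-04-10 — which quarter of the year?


Month: April (month 4)
Q1: Jan-Mar, Q2: Apr-Jun, Q3: Jul-Sep, Q4: Oct-Dec

Q2


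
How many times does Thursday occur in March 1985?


March 1985 has 31 days
Anchor: Jan 1, 1985. With p = 1985 - 1 = 1984: (p + p//4 - p//100 + p//400) mod 7 = (1984 + 496 - 19 + 4) mod 7 = 2465 mod 7 = 1 -> Tuesday (Mon=0 ... Sun=6)
Days before March (Jan-Feb): 59; March 1 index = (1 + 59) mod 7 = 4 -> Friday
First Thursday is March 7
Thursdays: 7, 14, 21, 28

4 Thursdays


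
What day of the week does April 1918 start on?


Target: April 1, 1918
Anchor: Jan 1, 1918. With p = 1918 - 1 = 1917: (p + p//4 - p//100 + p//400) mod 7 = (1917 + 479 - 19 + 4) mod 7 = 2381 mod 7 = 1 -> Tuesday (Mon=0 ... Sun=6)
Days before April (Jan-Mar): 90 days
Weekday index = (1 + 90) mod 7 = 0

Monday


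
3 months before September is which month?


September is month 9
9 - 3 = 6

June


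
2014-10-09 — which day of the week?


Date: October 9, 2014
Anchor: Jan 1, 2014. With p = 2014 - 1 = 2013: (p + p//4 - p//100 + p//400) mod 7 = (2013 + 503 - 20 + 5) mod 7 = 2501 mod 7 = 2 -> Wednesday (Mon=0 ... Sun=6)
Days before October (Jan-Sep): 273; offset = 273 + 9 - 1 = 281
Weekday index = (2 + 281) mod 7 = 3

Day of the week: Thursday


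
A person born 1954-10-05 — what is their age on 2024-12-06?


Birth: 1954-10-05
Reference: 2024-12-06
Year difference: 2024 - 1954 = 70

70 years old


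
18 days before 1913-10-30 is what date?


Start: 1913-10-30, subtract 18 days
30 - 18 = 12 stays within October 1913

Result: 1913-10-12


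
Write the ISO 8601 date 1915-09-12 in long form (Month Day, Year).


ISO 1915-09-12 parses as year=1915, month=09, day=12
Month 9 -> September

September 12, 1915


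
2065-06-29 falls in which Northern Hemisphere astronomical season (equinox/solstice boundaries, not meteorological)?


Date: June 29
Astronomical Summer (approx.; exact equinox/solstice day varies by year): June 21 to September 21
June 29 falls within the Summer window

Summer


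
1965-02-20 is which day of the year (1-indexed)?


Date: February 20, 1965
Days in months 1 through 1: 31
Plus 20 days in February

Day of year: 51


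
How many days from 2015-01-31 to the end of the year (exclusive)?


Day of year: 31 of 365
Remaining = 365 - 31

334 days


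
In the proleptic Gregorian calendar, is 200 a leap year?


Gregorian leap year rule: divisible by 4, but not by 100, unless also by 400.
200 is divisible by 100 but not 400 -> not a leap year

No
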